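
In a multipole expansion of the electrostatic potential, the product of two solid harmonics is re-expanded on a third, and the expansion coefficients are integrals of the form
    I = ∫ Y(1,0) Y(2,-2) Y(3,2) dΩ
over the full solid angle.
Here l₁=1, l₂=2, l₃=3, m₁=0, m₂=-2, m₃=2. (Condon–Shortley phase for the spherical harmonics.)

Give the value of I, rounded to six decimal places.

Rules hold: Σm=0, L=6 even, 1≤3≤3.
N = 3·5·7 = 105
Δ = 0!·2!·4!/7! = 1/105
Racah Σ t=0..0: t=0:+1/4 = 1/4
⇒ 3j(1 2 3; 0 0 0)² = 3/35, sgn -1
Racah Σ t=0..0: t=0:+1/24 = 1/24
⇒ 3j(1 2 3; 0 -2 2)² = 1/21, sgn -1
4πI² = N·(3j₀)²·(3jₘ)² = 3/7
I = +1·√(0.428571/4π) = 0.18467439

0.184674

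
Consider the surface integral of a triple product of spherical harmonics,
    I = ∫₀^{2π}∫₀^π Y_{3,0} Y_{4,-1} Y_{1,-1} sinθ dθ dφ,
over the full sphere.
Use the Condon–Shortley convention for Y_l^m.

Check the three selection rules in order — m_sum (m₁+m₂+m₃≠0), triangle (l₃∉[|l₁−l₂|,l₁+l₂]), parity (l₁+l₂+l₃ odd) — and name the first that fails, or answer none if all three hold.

m_sum

azimuthal sum: 0 − 1 − 1 = -2  ✗
1 ≤ 1 ≤ 7 (triangle on l)
L = 3 + 4 + 1 = 8 (even)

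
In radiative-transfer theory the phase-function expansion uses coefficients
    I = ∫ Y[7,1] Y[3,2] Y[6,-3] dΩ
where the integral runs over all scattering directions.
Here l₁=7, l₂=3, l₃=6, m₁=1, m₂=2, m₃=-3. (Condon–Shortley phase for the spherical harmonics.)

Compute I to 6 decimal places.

0.167202

Checks pass: Σm=0; 16 even; l₃=6∈[4,10].
(2·7+1)(2·3+1)(2·6+1) = 1365
Δ: 4! 10! 2! / 17! → 1/2042040
sum: t=1:−1/207360 t=2:+1/57600 t=3:−1/207360 = 1/129600
3j²(7 3 6; 0 0 0) = Δ·Π!·Σ² = 168/12155  (sign +1)
sum: t=3:−1/362880 t=4:+1/1935360 = -13/5806080
3j²(7 3 6; 1 2 -3) = Δ·Π!·Σ² = 195/10472  (sign +1)
combine: 4πI² = 1365·168/12155·195/10472 = 12285/34969
take √, sign +1: I = 0.16720184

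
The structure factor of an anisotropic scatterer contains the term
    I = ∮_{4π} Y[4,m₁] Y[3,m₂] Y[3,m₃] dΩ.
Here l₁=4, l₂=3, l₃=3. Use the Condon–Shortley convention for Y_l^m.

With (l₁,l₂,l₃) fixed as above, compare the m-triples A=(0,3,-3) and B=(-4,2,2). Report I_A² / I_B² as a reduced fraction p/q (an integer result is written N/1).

9/70

Same 4,3,3: normalisation and zero-m 3j drop out of the ratio.
A: Δ: 4! 4! 2! / 11! → 1/34650; sum: t=4:+1/1152 = 1/1152; 3j²(4 3 3; 0 3 -3) = Δ·Π!·Σ² = 1/154  (sign +1)
B: Δ: 4! 4! 2! / 11! → 1/34650; sum: t=4:+1/576 = 1/576; 3j²(4 3 3; -4 2 2) = Δ·Π!·Σ² = 5/99  (sign -1)
I_A²/I_B² = (1/154)/(5/99) = 9/70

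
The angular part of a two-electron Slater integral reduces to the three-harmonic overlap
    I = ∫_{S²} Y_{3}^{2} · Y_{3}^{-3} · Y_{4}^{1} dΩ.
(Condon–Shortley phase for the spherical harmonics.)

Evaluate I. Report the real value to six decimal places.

0.140463

Checks pass: Σm=0; 10 even; l₃=4∈[0,6].
(2·3+1)(2·3+1)(2·4+1) = 441
Δ: 2! 4! 4! / 11! → 1/34650
sum: t=0:+1/72 t=1:−1/16 t=2:+1/72 = -5/144
3j²(3 3 4; 0 0 0) = Δ·Π!·Σ² = 2/77  (sign -1)
sum: t=0:+1/288 = 1/288
3j²(3 3 4; 2 -3 1) = Δ·Π!·Σ² = 5/231  (sign -1)
combine: 4πI² = 441·2/77·5/231 = 30/121
take √, sign +1: I = 0.14046335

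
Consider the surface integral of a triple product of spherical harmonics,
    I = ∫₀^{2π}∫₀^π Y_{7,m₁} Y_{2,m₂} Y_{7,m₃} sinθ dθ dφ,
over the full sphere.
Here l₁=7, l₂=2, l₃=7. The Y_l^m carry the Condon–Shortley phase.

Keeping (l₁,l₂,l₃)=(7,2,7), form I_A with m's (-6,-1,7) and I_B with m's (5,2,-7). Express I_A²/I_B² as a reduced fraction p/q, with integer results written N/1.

13/2

Same 7,2,7: normalisation and zero-m 3j drop out of the ratio.
A: Δ: 2! 12! 2! / 17! → 1/185640; sum: t=1:−1/958003200 = -1/958003200; 3j²(7 2 7; -6 -1 7) = Δ·Π!·Σ² = 13/680  (sign -1)
B: Δ: 2! 12! 2! / 17! → 1/185640; sum: t=2:+1/1916006400 = 1/1916006400; 3j²(7 2 7; 5 2 -7) = Δ·Π!·Σ² = 1/340  (sign +1)
I_A²/I_B² = (13/680)/(1/340) = 13/2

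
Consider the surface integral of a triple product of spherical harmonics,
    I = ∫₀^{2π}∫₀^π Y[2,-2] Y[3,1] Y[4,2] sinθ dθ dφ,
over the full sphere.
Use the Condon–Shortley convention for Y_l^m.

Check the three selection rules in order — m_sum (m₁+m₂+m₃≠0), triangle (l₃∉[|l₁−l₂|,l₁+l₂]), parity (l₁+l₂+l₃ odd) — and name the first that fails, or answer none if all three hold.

m₁+m₂+m₃ = -2 + 1 + 2 = 1  ✗
triangle: |2−3|=1 ≤ l₃=4 ≤ 2+3=5
parity: l₁+l₂+l₃ = 9 is odd

m_sum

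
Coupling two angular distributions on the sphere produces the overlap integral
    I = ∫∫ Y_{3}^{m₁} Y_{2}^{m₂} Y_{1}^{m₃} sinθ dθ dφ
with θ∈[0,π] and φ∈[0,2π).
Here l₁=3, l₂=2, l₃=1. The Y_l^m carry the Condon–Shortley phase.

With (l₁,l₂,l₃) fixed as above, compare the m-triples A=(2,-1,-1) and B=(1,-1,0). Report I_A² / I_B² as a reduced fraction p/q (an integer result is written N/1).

Same 3,2,1: normalisation and zero-m 3j drop out of the ratio.
A: Δ: 4! 2! 0! / 7! → 1/105; sum: t=1:−1/12 = -1/12; 3j²(3 2 1; 2 -1 -1) = Δ·Π!·Σ² = 2/21  (sign -1)
B: Δ: 4! 2! 0! / 7! → 1/105; sum: t=1:−1/6 = -1/6; 3j²(3 2 1; 1 -1 0) = Δ·Π!·Σ² = 8/105  (sign +1)
I_A²/I_B² = (2/21)/(8/105) = 5/4

5/4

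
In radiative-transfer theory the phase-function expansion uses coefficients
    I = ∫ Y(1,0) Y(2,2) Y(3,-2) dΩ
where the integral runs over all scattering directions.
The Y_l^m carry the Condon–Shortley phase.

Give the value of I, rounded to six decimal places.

m-sum 0 ✓  L=6 even ✓  1≤3≤3 ✓
Π(2lᵢ+1) = 3×5×7 = 105
triangle coeff Δ(1,2,3) = 1/105
Σ_t [0,0]: t=0:+1/4 = 1/4
(3j)²=3/35 [(1 2 3; 0 0 0)], sign=-1
Σ_t [0,0]: t=0:+1/24 = 1/24
(3j)²=1/21 [(1 2 3; 0 2 -2)], sign=-1
⇒ 4πI² = 3/7
I = (+1)√(3/7/(4π)) = 0.18467439

0.184674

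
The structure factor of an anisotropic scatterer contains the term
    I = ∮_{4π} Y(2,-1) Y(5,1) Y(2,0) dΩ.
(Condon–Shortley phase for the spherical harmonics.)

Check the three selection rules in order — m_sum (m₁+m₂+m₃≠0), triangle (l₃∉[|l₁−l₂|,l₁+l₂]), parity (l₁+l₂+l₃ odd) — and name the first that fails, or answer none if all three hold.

triangle

Σmᵢ = 0  ✓
l₃∈[|l₁−l₂|,l₁+l₂]=[3,7], have l₃=2  ✗
Σlᵢ = 9 ⇒ odd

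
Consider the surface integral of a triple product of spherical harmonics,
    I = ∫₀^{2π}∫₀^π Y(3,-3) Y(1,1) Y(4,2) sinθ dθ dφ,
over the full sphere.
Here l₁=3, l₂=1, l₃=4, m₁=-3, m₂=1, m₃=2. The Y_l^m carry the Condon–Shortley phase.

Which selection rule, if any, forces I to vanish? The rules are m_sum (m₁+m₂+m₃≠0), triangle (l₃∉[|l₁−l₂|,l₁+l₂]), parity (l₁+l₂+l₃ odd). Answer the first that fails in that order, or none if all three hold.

none

azimuthal sum: -3 + 1 + 2 = 0  ✓
2 ≤ 4 ≤ 4 (triangle on l)  ✓
L = 3 + 1 + 4 = 8 (even)  ✓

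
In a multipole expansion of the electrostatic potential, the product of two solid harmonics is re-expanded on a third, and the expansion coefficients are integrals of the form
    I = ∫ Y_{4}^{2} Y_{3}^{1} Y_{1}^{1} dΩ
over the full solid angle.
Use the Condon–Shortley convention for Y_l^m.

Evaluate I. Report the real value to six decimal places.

m-sum = 2 + 1 + 1 = 4 ≠ 0 ⇒ I = 0

0.000000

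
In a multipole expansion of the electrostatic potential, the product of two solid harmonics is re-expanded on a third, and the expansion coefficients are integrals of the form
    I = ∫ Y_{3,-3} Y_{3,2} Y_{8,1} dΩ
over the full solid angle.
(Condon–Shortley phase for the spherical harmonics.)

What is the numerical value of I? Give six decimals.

l₃=8 ∉ [0,6] — triangle fails ⇒ I = 0

0.000000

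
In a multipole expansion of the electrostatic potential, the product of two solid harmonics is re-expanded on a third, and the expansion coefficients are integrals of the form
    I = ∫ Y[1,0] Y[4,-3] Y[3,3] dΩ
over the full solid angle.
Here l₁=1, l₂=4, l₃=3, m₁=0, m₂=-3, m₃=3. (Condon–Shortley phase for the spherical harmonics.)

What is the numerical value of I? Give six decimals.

Rules hold: Σm=0, L=8 even, 3≤3≤5.
N = 3·9·7 = 189
Δ = 2!·0!·6!/9! = 1/252
Racah Σ t=1..1: t=1:−1/36 = -1/36
⇒ 3j(1 4 3; 0 0 0)² = 4/63, sgn +1
Racah Σ t=1..1: t=1:−1/720 = -1/720
⇒ 3j(1 4 3; 0 -3 3)² = 1/36, sgn -1
4πI² = N·(3j₀)²·(3jₘ)² = 1/3
I = -1·√(0.333333/4π) = -0.16286750

-0.162868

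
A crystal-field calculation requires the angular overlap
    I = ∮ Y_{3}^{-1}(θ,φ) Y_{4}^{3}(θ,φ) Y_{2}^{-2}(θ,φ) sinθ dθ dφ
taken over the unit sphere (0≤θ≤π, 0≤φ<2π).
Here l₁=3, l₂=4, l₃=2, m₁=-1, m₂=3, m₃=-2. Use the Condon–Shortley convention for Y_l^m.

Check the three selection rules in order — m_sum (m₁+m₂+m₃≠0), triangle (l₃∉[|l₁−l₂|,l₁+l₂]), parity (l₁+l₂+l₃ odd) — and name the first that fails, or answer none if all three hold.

azimuthal sum: -1 + 3 − 2 = 0  ✓
1 ≤ 2 ≤ 7 (triangle on l)  ✓
L = 3 + 4 + 2 = 9 (odd)  ✗

parity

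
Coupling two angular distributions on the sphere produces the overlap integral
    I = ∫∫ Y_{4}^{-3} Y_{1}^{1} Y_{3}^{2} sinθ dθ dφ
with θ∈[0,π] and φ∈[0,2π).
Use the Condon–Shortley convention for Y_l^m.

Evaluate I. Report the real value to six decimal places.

Checks pass: Σm=0; 8 even; l₃=3∈[3,5].
(2·4+1)(2·1+1)(2·3+1) = 189
Δ: 2! 6! 0! / 9! → 1/252
sum: t=1:−1/36 = -1/36
3j²(4 1 3; 0 0 0) = Δ·Π!·Σ² = 4/63  (sign +1)
sum: t=2:+1/240 = 1/240
3j²(4 1 3; -3 1 2) = Δ·Π!·Σ² = 1/12  (sign -1)
combine: 4πI² = 189·4/63·1/12 = 1/1
take √, sign -1: I = -0.28209479

-0.282095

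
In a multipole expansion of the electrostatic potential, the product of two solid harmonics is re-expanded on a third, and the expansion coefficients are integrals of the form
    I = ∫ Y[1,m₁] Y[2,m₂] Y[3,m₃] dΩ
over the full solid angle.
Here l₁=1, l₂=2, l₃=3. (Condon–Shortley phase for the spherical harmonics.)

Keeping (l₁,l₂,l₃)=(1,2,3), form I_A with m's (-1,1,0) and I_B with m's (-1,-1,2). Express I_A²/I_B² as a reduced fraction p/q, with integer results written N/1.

3/10

Shared (l₁,l₂,l₃)=(1,2,3): N and (l;000)² cancel in I_A²/I_B².
A: Δ = 0!·2!·4!/7! = 1/105; Racah Σ t=0..0: t=0:+1/12 = 1/12; ⇒ 3j(1 2 3; -1 1 0)² = 1/35, sgn -1
B: Δ = 0!·2!·4!/7! = 1/105; Racah Σ t=0..0: t=0:+1/12 = 1/12; ⇒ 3j(1 2 3; -1 -1 2)² = 2/21, sgn -1
I_A²/I_B² = (1/35)/(2/21) = 3/10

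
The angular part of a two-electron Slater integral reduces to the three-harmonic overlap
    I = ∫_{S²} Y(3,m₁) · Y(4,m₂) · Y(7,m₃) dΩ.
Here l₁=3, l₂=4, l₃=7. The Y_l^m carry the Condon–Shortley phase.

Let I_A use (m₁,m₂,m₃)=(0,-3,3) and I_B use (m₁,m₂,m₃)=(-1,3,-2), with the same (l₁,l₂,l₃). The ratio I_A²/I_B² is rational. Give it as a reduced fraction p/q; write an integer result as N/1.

8/3

Shared (l₁,l₂,l₃)=(3,4,7): N and (l;000)² cancel in I_A²/I_B².
A: Δ = 0!·6!·8!/15! = 1/45045; Racah Σ t=0..0: t=0:+1/181440 = 1/181440; ⇒ 3j(3 4 7; 0 -3 3)² = 32/3003, sgn +1
B: Δ = 0!·6!·8!/15! = 1/45045; Racah Σ t=0..0: t=0:+1/241920 = 1/241920; ⇒ 3j(3 4 7; -1 3 -2)² = 4/1001, sgn -1
I_A²/I_B² = (32/3003)/(4/1001) = 8/3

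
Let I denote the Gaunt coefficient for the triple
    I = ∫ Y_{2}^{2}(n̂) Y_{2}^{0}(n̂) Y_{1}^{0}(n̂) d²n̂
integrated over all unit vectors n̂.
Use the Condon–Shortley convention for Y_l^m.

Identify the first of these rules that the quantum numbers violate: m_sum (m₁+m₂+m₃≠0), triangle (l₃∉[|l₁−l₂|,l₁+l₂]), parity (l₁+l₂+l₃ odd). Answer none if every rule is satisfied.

m₁+m₂+m₃ = 2 + 0 + 0 = 2  ✗
triangle: |2−2|=0 ≤ l₃=1 ≤ 2+2=4
parity: l₁+l₂+l₃ = 5 is odd

m_sum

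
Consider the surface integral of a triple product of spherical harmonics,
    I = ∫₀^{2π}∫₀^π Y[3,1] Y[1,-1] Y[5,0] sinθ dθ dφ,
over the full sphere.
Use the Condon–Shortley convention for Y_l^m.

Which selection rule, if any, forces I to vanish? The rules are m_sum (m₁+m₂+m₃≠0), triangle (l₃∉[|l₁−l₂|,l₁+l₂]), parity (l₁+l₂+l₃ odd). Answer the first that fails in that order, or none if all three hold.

triangle

m₁+m₂+m₃ = 1 − 1 + 0 = 0  ✓
triangle: |3−1|=2 ≤ l₃=5 ≤ 3+1=4  ✗
parity: l₁+l₂+l₃ = 9 is odd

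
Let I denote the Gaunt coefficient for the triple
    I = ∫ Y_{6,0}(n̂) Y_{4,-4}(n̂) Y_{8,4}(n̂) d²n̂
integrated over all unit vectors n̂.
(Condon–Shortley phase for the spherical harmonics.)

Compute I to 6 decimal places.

-0.169682

m-sum 0 ✓  L=18 even ✓  2≤8≤10 ✓
Π(2lᵢ+1) = 13×9×17 = 1989
triangle coeff Δ(6,4,8) = 1/23279256
Σ_t [0,2]: t=0:+1/1658880 t=1:−1/518400 t=2:+1/1658880 = -1/1382400
(3j)²=504/46189 [(6 4 8; 0 0 0)], sign=-1
Σ_t [0,0]: t=0:+1/24883200 = 1/24883200
(3j)²=70/4199 [(6 4 8; 0 -4 4)], sign=+1
⇒ 4πI² = 317520/877591
I = (-1)√(317520/877591/(4π)) = -0.16968151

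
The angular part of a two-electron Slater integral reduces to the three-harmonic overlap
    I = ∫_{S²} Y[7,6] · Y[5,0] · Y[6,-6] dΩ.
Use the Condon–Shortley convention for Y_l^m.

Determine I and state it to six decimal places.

Rules hold: Σm=0, L=18 even, 2≤6≤12.
N = 15·11·13 = 2145
Δ = 6!·8!·4!/19! = 1/174594420
Racah Σ t=1..5: t=1:−1/4147200 t=2:+1/207360 t=3:−1/82944 t=4:+1/207360 t=5:−1/4147200 = -1/345600
⇒ 3j(7 5 6; 0 0 0)² = 420/46189, sgn -1
Racah Σ t=1..1: t=1:−1/116121600 = -1/116121600
⇒ 3j(7 5 6; 6 0 -6)² = 165/9044, sgn -1
4πI² = N·(3j₀)²·(3jₘ)² = 37125/104329
I = +1·√(0.355845/4π) = 0.16827739

0.168277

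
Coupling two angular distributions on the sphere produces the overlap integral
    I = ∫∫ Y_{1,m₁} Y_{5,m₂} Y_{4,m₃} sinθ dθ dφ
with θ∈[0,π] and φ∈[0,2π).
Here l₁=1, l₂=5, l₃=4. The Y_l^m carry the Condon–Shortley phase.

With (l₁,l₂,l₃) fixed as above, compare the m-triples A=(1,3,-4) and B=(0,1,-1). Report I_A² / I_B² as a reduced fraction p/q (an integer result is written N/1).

1/24

Same 1,5,4: normalisation and zero-m 3j drop out of the ratio.
A: Δ: 2! 0! 8! / 11! → 1/495; sum: t=0:+1/80640 = 1/80640; 3j²(1 5 4; 1 3 -4) = Δ·Π!·Σ² = 1/495  (sign +1)
B: Δ: 2! 0! 8! / 11! → 1/495; sum: t=1:−1/720 = -1/720; 3j²(1 5 4; 0 1 -1) = Δ·Π!·Σ² = 8/165  (sign +1)
I_A²/I_B² = (1/495)/(8/165) = 1/24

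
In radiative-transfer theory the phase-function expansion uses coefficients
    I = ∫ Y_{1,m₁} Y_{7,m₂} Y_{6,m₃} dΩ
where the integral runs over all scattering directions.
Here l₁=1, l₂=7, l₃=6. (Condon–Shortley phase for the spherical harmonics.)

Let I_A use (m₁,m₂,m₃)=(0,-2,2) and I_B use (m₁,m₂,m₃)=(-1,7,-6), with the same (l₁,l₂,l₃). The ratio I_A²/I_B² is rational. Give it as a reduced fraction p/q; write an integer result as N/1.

Shared (l₁,l₂,l₃)=(1,7,6): N and (l;000)² cancel in I_A²/I_B².
A: Δ = 2!·0!·12!/15! = 1/1365; Racah Σ t=1..1: t=1:−1/967680 = -1/967680; ⇒ 3j(1 7 6; 0 -2 2)² = 3/91, sgn -1
B: Δ = 2!·0!·12!/15! = 1/1365; Racah Σ t=2..2: t=2:+1/958003200 = 1/958003200; ⇒ 3j(1 7 6; -1 7 -6)² = 1/15, sgn +1
I_A²/I_B² = (3/91)/(1/15) = 45/91

45/91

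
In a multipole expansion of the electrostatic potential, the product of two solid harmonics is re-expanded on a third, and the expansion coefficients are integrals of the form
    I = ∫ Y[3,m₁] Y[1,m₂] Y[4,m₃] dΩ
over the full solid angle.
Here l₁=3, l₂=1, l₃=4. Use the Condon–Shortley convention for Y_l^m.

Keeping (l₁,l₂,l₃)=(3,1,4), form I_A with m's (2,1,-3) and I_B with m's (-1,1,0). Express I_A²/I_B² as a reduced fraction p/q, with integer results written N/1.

7/2

Same 3,1,4: normalisation and zero-m 3j drop out of the ratio.
A: Δ: 0! 6! 2! / 9! → 1/252; sum: t=0:+1/240 = 1/240; 3j²(3 1 4; 2 1 -3) = Δ·Π!·Σ² = 1/12  (sign -1)
B: Δ: 0! 6! 2! / 9! → 1/252; sum: t=0:+1/96 = 1/96; 3j²(3 1 4; -1 1 0) = Δ·Π!·Σ² = 1/42  (sign +1)
I_A²/I_B² = (1/12)/(1/42) = 7/2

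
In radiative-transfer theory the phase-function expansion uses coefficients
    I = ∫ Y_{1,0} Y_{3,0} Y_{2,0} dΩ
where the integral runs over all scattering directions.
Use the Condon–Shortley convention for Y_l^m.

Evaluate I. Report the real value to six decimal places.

Rules hold: Σm=0, L=6 even, 2≤2≤4.
N = 3·7·5 = 105
Δ = 2!·0!·4!/7! = 1/105
Racah Σ t=1..1: t=1:−1/4 = -1/4
⇒ 3j(1 3 2; 0 0 0)² = 3/35, sgn -1
(m-triple is (0,0,0) — same symbol as above.)
4πI² = N·(3j₀)²·(3jₘ)² = 27/35
I = +1·√(0.771429/4π) = 0.24776670

0.247767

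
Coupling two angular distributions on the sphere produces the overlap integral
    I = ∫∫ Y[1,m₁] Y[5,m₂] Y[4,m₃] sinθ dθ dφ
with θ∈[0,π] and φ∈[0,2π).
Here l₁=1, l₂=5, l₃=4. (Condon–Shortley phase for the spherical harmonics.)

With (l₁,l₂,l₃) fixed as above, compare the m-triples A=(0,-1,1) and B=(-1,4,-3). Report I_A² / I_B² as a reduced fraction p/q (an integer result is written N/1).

l's match ⇒ only the (l;m) 3-j factors differ between A and B.
A: triangle coeff Δ(1,5,4) = 1/495; Σ_t [1,1]: t=1:−1/720 = -1/720; (3j)²=8/165 [(1 5 4; 0 -1 1)], sign=+1
B: triangle coeff Δ(1,5,4) = 1/495; Σ_t [2,2]: t=2:+1/10080 = 1/10080; (3j)²=4/55 [(1 5 4; -1 4 -3)], sign=-1
I_A²/I_B² = (8/165)/(4/55) = 2/3

2/3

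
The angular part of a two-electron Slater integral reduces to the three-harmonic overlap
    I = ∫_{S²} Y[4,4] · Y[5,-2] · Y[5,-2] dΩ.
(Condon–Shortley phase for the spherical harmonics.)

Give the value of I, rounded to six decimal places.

Rules hold: Σm=0, L=14 even, 1≤5≤9.
N = 9·11·11 = 1089
Δ = 4!·4!·6!/15! = 1/3153150
Racah Σ t=0..4: t=0:+1/69120 t=1:−1/1728 t=2:+1/576 t=3:−1/1728 t=4:+1/69120 = 7/11520
⇒ 3j(4 5 5; 0 0 0)² = 2/143, sgn -1
Racah Σ t=0..0: t=0:+1/20736 = 1/20736
⇒ 3j(4 5 5; 4 -2 -2)² = 35/1287, sgn -1
4πI² = N·(3j₀)²·(3jₘ)² = 70/169
I = +1·√(0.414201/4π) = 0.18155187

0.181552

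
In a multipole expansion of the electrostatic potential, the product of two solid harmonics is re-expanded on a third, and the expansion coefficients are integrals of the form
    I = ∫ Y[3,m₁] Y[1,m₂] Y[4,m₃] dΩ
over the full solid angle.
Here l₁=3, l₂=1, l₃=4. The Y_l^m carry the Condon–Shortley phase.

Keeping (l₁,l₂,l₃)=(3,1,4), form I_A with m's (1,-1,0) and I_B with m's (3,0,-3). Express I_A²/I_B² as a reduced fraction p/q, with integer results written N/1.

Shared (l₁,l₂,l₃)=(3,1,4): N and (l;000)² cancel in I_A²/I_B².
A: Δ = 0!·6!·2!/9! = 1/252; Racah Σ t=0..0: t=0:+1/96 = 1/96; ⇒ 3j(3 1 4; 1 -1 0)² = 1/42, sgn +1
B: Δ = 0!·6!·2!/9! = 1/252; Racah Σ t=0..0: t=0:+1/720 = 1/720; ⇒ 3j(3 1 4; 3 0 -3)² = 1/36, sgn -1
I_A²/I_B² = (1/42)/(1/36) = 6/7

6/7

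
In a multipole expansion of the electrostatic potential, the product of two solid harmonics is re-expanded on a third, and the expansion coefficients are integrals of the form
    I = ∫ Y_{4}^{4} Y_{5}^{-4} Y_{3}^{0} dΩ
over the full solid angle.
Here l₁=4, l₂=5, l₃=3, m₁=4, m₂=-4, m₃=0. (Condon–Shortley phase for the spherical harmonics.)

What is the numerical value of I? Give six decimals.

-0.207724

Checks pass: Σm=0; 12 even; l₃=3∈[1,9].
(2·4+1)(2·5+1)(2·3+1) = 693
Δ: 6! 2! 4! / 13! → 1/180180
sum: t=2:+1/576 t=3:−1/144 t=4:+1/576 = -1/288
3j²(4 5 3; 0 0 0) = Δ·Π!·Σ² = 20/1001  (sign +1)
sum: t=0:+1/8640 = 1/8640
3j²(4 5 3; 4 -4 0) = Δ·Π!·Σ² = 28/715  (sign -1)
combine: 4πI² = 693·20/1001·28/715 = 1008/1859
take √, sign -1: I = -0.20772350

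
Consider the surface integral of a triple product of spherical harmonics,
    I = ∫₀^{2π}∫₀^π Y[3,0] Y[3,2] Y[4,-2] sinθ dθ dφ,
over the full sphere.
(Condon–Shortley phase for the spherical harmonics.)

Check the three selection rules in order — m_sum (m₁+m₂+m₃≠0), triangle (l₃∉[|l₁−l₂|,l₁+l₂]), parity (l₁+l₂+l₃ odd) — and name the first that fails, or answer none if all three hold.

Σmᵢ = 0  ✓
l₃∈[|l₁−l₂|,l₁+l₂]=[0,6], have l₃=4  ✓
Σlᵢ = 10 ⇒ even  ✓

none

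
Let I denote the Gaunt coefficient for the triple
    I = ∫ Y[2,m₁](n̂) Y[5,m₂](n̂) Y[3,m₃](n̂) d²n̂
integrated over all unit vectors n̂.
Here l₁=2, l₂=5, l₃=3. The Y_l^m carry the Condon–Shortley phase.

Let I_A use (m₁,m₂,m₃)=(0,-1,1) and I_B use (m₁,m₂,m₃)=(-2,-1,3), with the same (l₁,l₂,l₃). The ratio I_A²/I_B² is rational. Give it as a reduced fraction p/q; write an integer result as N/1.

Shared (l₁,l₂,l₃)=(2,5,3): N and (l;000)² cancel in I_A²/I_B².
A: Δ = 4!·0!·6!/11! = 1/2310; Racah Σ t=2..2: t=2:+1/192 = 1/192; ⇒ 3j(2 5 3; 0 -1 1)² = 3/77, sgn +1
B: Δ = 4!·0!·6!/11! = 1/2310; Racah Σ t=4..4: t=4:+1/17280 = 1/17280; ⇒ 3j(2 5 3; -2 -1 3)² = 1/2310, sgn +1
I_A²/I_B² = (3/77)/(1/2310) = 90/1

90/1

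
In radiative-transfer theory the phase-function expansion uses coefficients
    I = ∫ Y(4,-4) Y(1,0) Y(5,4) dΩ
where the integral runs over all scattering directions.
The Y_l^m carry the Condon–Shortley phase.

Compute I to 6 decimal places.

m-sum 0 ✓  L=10 even ✓  3≤5≤5 ✓
Π(2lᵢ+1) = 9×3×11 = 297
triangle coeff Δ(4,1,5) = 1/495
Σ_t [0,0]: t=0:+1/576 = 1/576
(3j)²=5/99 [(4 1 5; 0 0 0)], sign=-1
Σ_t [0,0]: t=0:+1/40320 = 1/40320
(3j)²=1/55 [(4 1 5; -4 0 4)], sign=-1
⇒ 4πI² = 3/11
I = (+1)√(3/11/(4π)) = 0.14731920

0.147319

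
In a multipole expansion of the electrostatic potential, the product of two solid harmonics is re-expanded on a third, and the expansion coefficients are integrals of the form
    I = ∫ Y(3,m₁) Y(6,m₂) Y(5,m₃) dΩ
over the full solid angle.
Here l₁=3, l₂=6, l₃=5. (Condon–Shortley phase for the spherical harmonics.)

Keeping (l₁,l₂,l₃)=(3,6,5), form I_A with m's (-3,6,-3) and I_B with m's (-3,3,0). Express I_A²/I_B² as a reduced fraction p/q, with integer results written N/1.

Shared (l₁,l₂,l₃)=(3,6,5): N and (l;000)² cancel in I_A²/I_B².
A: Δ = 4!·2!·8!/15! = 1/675675; Racah Σ t=4..4: t=4:+1/1935360 = 1/1935360; ⇒ 3j(3 6 5; -3 6 -3)² = 1/91, sgn +1
B: Δ = 4!·2!·8!/15! = 1/675675; Racah Σ t=4..4: t=4:+1/34560 = 1/34560; ⇒ 3j(3 6 5; -3 3 0)² = 4/143, sgn -1
I_A²/I_B² = (1/91)/(4/143) = 11/28

11/28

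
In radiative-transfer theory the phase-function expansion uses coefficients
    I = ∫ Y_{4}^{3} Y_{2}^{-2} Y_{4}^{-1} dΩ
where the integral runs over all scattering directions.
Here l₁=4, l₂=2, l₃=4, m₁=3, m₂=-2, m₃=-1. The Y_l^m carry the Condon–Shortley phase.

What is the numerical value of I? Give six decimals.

0.159270

Checks pass: Σm=0; 10 even; l₃=4∈[2,6].
(2·4+1)(2·2+1)(2·4+1) = 405
Δ: 2! 6! 2! / 11! → 1/13860
sum: t=0:+1/192 t=1:−1/36 t=2:+1/192 = -5/288
3j²(4 2 4; 0 0 0) = Δ·Π!·Σ² = 20/693  (sign -1)
sum: t=0:+1/480 = 1/480
3j²(4 2 4; 3 -2 -1) = Δ·Π!·Σ² = 3/110  (sign -1)
combine: 4πI² = 405·20/693·3/110 = 270/847
take √, sign +1: I = 0.15927046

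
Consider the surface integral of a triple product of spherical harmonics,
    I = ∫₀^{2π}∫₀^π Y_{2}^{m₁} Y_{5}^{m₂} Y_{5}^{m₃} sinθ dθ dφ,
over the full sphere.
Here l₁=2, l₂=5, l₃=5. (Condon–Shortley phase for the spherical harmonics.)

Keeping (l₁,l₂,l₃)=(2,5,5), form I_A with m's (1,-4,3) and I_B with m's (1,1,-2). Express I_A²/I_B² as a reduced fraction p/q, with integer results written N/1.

7/2

Shared (l₁,l₂,l₃)=(2,5,5): N and (l;000)² cancel in I_A²/I_B².
A: Δ = 2!·2!·8!/13! = 1/38610; Racah Σ t=0..1: t=0:+1/10080 t=1:−1/80640 = 1/11520; ⇒ 3j(2 5 5; 1 -4 3)² = 49/1430, sgn +1
B: Δ = 2!·2!·8!/13! = 1/38610; Racah Σ t=0..1: t=0:+1/2880 t=1:−1/1440 = -1/2880; ⇒ 3j(2 5 5; 1 1 -2)² = 7/715, sgn +1
I_A²/I_B² = (49/1430)/(7/715) = 7/2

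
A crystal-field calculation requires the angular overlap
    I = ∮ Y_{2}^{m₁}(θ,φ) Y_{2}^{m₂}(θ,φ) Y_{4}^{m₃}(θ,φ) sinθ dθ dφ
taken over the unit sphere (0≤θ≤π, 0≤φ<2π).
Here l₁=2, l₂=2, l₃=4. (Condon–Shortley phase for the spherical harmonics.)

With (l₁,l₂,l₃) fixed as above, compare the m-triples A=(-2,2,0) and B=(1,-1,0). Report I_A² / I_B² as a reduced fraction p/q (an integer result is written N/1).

1/16

l's match ⇒ only the (l;m) 3-j factors differ between A and B.
A: triangle coeff Δ(2,2,4) = 1/630; Σ_t [0,0]: t=0:+1/576 = 1/576; (3j)²=1/630 [(2 2 4; -2 2 0)], sign=+1
B: triangle coeff Δ(2,2,4) = 1/630; Σ_t [0,0]: t=0:+1/36 = 1/36; (3j)²=8/315 [(2 2 4; 1 -1 0)], sign=+1
I_A²/I_B² = (1/630)/(8/315) = 1/16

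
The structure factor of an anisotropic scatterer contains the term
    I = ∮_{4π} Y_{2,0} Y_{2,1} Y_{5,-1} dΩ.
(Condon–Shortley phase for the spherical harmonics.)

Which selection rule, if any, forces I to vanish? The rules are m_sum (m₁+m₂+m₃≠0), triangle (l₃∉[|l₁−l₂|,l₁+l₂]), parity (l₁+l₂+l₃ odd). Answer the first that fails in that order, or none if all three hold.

triangle

m₁+m₂+m₃ = 0 + 1 − 1 = 0  ✓
triangle: |2−2|=0 ≤ l₃=5 ≤ 2+2=4  ✗
parity: l₁+l₂+l₃ = 9 is odd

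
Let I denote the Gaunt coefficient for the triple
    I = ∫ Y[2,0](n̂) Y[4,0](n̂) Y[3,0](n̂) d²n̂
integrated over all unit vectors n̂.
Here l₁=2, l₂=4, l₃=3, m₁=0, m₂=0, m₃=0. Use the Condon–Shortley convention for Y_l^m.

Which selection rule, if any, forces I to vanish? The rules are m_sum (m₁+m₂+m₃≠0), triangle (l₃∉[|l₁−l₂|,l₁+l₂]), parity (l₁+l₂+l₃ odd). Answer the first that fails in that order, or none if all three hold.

azimuthal sum: 0 + 0 + 0 = 0  ✓
2 ≤ 3 ≤ 6 (triangle on l)  ✓
L = 2 + 4 + 3 = 9 (odd)  ✗

parity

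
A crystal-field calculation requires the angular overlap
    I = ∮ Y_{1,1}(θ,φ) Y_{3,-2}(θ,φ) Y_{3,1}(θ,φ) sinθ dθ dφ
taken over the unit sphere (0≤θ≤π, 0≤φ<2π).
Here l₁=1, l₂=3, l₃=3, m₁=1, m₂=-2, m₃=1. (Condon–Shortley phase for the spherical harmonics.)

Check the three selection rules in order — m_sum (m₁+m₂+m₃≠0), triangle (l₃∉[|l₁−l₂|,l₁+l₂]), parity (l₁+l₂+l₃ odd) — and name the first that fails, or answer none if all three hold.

parity

m₁+m₂+m₃ = 1 − 2 + 1 = 0  ✓
triangle: |1−3|=2 ≤ l₃=3 ≤ 1+3=4  ✓
parity: l₁+l₂+l₃ = 7 is odd  ✗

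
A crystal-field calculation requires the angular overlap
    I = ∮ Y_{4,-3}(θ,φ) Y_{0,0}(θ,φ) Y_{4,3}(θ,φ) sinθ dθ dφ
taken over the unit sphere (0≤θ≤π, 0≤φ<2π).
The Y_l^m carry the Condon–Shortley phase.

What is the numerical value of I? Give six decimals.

-0.282095

Checks pass: Σm=0; 8 even; l₃=4∈[4,4].
(2·4+1)(2·0+1)(2·4+1) = 81
Δ: 0! 8! 0! / 9! → 1/9
sum: t=0:+1/576 = 1/576
3j²(4 0 4; 0 0 0) = Δ·Π!·Σ² = 1/9  (sign +1)
sum: t=0:+1/5040 = 1/5040
3j²(4 0 4; -3 0 3) = Δ·Π!·Σ² = 1/9  (sign -1)
combine: 4πI² = 81·1/9·1/9 = 1/1
take √, sign -1: I = -0.28209479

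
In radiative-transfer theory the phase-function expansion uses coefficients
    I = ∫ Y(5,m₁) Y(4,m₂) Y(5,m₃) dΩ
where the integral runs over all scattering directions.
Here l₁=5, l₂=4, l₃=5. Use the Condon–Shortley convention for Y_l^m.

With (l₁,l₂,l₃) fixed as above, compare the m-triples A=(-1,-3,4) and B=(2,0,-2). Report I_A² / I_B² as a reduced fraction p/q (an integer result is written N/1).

60/1

l's match ⇒ only the (l;m) 3-j factors differ between A and B.
A: triangle coeff Δ(5,4,5) = 1/3153150; Σ_t [0,1]: t=0:+1/103680 t=1:−1/17280 = -1/20736; (3j)²=10/429 [(5 4 5; -1 -3 4)], sign=+1
B: triangle coeff Δ(5,4,5) = 1/3153150; Σ_t [0,3]: t=0:+1/20736 t=1:−1/1728 t=2:+1/1920 t=3:−1/25920 = -1/20736; (3j)²=1/2574 [(5 4 5; 2 0 -2)], sign=+1
I_A²/I_B² = (10/429)/(1/2574) = 60/1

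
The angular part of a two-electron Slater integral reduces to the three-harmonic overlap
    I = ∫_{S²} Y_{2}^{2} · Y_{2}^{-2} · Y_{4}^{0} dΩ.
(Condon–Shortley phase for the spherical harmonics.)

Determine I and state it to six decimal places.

0.040299

Rules hold: Σm=0, L=8 even, 0≤4≤4.
N = 5·5·9 = 225
Δ = 0!·4!·4!/9! = 1/630
Racah Σ t=0..0: t=0:+1/16 = 1/16
⇒ 3j(2 2 4; 0 0 0)² = 2/35, sgn +1
Racah Σ t=0..0: t=0:+1/576 = 1/576
⇒ 3j(2 2 4; 2 -2 0)² = 1/630, sgn +1
4πI² = N·(3j₀)²·(3jₘ)² = 1/49
I = +1·√(0.0204082/4π) = 0.04029926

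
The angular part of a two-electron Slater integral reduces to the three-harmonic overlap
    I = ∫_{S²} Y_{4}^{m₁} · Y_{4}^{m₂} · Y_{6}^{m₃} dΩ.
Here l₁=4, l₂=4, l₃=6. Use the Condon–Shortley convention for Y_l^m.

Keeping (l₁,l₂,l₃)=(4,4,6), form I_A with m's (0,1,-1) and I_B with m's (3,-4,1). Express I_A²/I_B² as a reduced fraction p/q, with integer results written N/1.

5/2

Shared (l₁,l₂,l₃)=(4,4,6): N and (l;000)² cancel in I_A²/I_B².
A: Δ = 2!·6!·6!/15! = 1/1261260; Racah Σ t=0..2: t=0:+1/11520 t=1:−1/1728 t=2:+1/3456 = -7/34560; ⇒ 3j(4 4 6; 0 1 -1)² = 7/858, sgn +1
B: Δ = 2!·6!·6!/15! = 1/1261260; Racah Σ t=0..0: t=0:+1/172800 = 1/172800; ⇒ 3j(4 4 6; 3 -4 1)² = 7/2145, sgn -1
I_A²/I_B² = (7/858)/(7/2145) = 5/2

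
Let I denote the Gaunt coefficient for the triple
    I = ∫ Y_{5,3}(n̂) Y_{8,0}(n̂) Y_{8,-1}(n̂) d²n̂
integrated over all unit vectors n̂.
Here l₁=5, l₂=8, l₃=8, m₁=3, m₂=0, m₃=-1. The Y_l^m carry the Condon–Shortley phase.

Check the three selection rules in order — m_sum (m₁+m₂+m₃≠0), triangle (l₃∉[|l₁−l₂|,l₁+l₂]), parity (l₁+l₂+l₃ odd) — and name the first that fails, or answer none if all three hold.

m_sum

azimuthal sum: 3 + 0 − 1 = 2  ✗
3 ≤ 8 ≤ 13 (triangle on l)
L = 5 + 8 + 8 = 21 (odd)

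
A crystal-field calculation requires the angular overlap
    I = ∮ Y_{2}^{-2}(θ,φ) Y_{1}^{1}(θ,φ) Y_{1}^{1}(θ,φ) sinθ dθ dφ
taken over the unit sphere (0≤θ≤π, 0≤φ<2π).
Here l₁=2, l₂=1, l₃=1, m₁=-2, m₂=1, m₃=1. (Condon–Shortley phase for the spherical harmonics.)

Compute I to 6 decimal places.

0.309019

m-sum 0 ✓  L=4 even ✓  1≤1≤3 ✓
Π(2lᵢ+1) = 5×3×3 = 45
triangle coeff Δ(2,1,1) = 1/30
Σ_t [1,1]: t=1:−1/1 = -1/1
(3j)²=2/15 [(2 1 1; 0 0 0)], sign=+1
Σ_t [2,2]: t=2:+1/4 = 1/4
(3j)²=1/5 [(2 1 1; -2 1 1)], sign=+1
⇒ 4πI² = 6/5
I = (+1)√(6/5/(4π)) = 0.30901936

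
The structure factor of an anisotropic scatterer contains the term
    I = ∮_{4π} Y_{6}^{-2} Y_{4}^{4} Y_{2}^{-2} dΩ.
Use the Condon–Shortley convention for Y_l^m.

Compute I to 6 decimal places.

Rules hold: Σm=0, L=12 even, 2≤2≤10.
N = 13·9·5 = 585
Δ = 8!·4!·0!/13! = 1/6435
Racah Σ t=4..4: t=4:+1/2304 = 1/2304
⇒ 3j(6 4 2; 0 0 0)² = 5/143, sgn +1
Racah Σ t=8..8: t=8:+1/967680 = 1/967680
⇒ 3j(6 4 2; -2 4 -2)² = 1/6435, sgn +1
4πI² = N·(3j₀)²·(3jₘ)² = 5/1573
I = +1·√(0.00317864/4π) = 0.01590434

0.015904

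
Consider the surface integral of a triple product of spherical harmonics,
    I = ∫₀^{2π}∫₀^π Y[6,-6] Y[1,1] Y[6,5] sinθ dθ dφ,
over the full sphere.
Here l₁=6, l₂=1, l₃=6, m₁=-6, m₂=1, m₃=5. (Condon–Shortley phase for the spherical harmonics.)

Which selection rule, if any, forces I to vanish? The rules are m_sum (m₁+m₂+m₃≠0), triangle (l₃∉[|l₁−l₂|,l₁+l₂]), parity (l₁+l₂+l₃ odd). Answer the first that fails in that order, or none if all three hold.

Σmᵢ = 0  ✓
l₃∈[|l₁−l₂|,l₁+l₂]=[5,7], have l₃=6  ✓
Σlᵢ = 13 ⇒ odd  ✗

parity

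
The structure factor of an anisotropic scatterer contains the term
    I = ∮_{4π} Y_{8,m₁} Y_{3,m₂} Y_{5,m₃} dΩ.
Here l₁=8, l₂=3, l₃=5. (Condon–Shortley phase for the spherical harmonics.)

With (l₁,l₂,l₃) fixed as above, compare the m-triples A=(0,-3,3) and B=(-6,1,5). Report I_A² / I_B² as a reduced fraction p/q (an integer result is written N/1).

Shared (l₁,l₂,l₃)=(8,3,5): N and (l;000)² cancel in I_A²/I_B².
A: Δ = 6!·10!·0!/17! = 1/136136; Racah Σ t=0..0: t=0:+1/58060800 = 1/58060800; ⇒ 3j(8 3 5; 0 -3 3)² = 1/4862, sgn +1
B: Δ = 6!·10!·0!/17! = 1/136136; Racah Σ t=4..4: t=4:+1/174182400 = 1/174182400; ⇒ 3j(8 3 5; -6 1 5)² = 1/136, sgn +1
I_A²/I_B² = (1/4862)/(1/136) = 4/143

4/143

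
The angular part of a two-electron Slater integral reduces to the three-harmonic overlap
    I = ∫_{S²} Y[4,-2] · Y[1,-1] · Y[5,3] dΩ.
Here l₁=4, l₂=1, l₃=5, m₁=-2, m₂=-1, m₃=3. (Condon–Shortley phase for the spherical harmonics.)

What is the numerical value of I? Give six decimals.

-0.259847

Checks pass: Σm=0; 10 even; l₃=5∈[3,5].
(2·4+1)(2·1+1)(2·5+1) = 297
Δ: 0! 8! 2! / 11! → 1/495
sum: t=0:+1/576 = 1/576
3j²(4 1 5; 0 0 0) = Δ·Π!·Σ² = 5/99  (sign -1)
sum: t=0:+1/2880 = 1/2880
3j²(4 1 5; -2 -1 3) = Δ·Π!·Σ² = 28/495  (sign +1)
combine: 4πI² = 297·5/99·28/495 = 28/33
take √, sign -1: I = -0.25984664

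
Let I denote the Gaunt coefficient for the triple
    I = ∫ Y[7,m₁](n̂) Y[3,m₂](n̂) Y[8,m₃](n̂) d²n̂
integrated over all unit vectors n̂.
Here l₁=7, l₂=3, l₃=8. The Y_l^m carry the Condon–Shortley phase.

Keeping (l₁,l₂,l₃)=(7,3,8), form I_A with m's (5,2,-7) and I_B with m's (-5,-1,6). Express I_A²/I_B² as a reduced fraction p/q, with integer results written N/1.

625/48

Same 7,3,8: normalisation and zero-m 3j drop out of the ratio.
A: Δ: 2! 12! 4! / 19! → 1/5290740; sum: t=1:−1/958003200 t=2:+1/5748019200 = -1/1149603840; 3j²(7 3 8; 5 2 -7) = Δ·Π!·Σ² = 125/5814  (sign +1)
B: Δ: 2! 12! 4! / 19! → 1/5290740; sum: t=0:+1/3832012800 t=1:−1/239500800 t=2:+1/348364800 = -1/958003200; 3j²(7 3 8; -5 -1 6) = Δ·Π!·Σ² = 8/4845  (sign -1)
I_A²/I_B² = (125/5814)/(8/4845) = 625/48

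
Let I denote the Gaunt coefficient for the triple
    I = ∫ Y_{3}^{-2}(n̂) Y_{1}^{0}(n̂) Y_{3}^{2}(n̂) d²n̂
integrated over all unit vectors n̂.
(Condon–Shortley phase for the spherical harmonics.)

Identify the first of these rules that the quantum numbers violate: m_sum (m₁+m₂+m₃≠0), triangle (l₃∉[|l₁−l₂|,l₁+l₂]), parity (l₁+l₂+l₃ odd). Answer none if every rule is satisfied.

Σmᵢ = 0  ✓
l₃∈[|l₁−l₂|,l₁+l₂]=[2,4], have l₃=3  ✓
Σlᵢ = 7 ⇒ odd  ✗

parity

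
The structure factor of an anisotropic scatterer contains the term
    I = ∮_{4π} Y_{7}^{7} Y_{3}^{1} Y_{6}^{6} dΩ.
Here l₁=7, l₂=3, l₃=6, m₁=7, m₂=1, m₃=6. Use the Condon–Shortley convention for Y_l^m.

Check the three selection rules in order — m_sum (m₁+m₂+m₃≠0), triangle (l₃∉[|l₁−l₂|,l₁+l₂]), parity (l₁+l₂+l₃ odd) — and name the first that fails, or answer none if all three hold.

m₁+m₂+m₃ = 7 + 1 + 6 = 14  ✗
triangle: |7−3|=4 ≤ l₃=6 ≤ 7+3=10
parity: l₁+l₂+l₃ = 16 is even

m_sum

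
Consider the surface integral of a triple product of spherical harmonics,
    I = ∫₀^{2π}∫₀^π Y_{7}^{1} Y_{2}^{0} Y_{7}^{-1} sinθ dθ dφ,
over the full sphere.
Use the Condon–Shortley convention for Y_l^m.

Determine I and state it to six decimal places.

-0.151274

Checks pass: Σm=0; 16 even; l₃=7∈[5,9].
(2·7+1)(2·2+1)(2·7+1) = 1125
Δ: 2! 12! 2! / 17! → 1/185640
sum: t=0:+1/2419200 t=1:−1/518400 t=2:+1/2419200 = -1/907200
3j²(7 2 7; 0 0 0) = Δ·Π!·Σ² = 56/3315  (sign +1)
sum: t=0:+1/2073600 t=1:−1/604800 t=2:+1/3870720 = -53/58060800
3j²(7 2 7; 1 0 -1) = Δ·Π!·Σ² = 2809/185640  (sign -1)
combine: 4πI² = 1125·56/3315·2809/185640 = 14045/48841
take √, sign -1: I = -0.15127378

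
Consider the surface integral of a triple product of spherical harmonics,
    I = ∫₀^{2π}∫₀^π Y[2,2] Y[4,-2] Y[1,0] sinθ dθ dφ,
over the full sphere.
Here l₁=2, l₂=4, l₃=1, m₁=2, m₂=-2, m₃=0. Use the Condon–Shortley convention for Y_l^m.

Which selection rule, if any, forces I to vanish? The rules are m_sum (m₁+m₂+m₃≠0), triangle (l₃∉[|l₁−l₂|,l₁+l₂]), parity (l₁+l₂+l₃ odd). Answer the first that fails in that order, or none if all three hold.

azimuthal sum: 2 − 2 + 0 = 0  ✓
2 ≤ 1 ≤ 6 (triangle on l)  ✗
L = 2 + 4 + 1 = 7 (odd)

triangle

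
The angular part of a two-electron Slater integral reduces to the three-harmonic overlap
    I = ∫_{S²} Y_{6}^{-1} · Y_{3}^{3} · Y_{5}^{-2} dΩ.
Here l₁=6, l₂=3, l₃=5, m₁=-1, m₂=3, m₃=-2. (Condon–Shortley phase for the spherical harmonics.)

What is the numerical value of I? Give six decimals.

0.145631

Rules hold: Σm=0, L=14 even, 3≤5≤9.
N = 13·7·11 = 1001
Δ = 4!·8!·2!/15! = 1/675675
Racah Σ t=1..3: t=1:−1/8640 t=2:+1/2304 t=3:−1/8640 = 7/34560
⇒ 3j(6 3 5; 0 0 0)² = 7/429, sgn -1
Racah Σ t=4..4: t=4:+1/34560 = 1/34560
⇒ 3j(6 3 5; -1 3 -2)² = 7/429, sgn -1
4πI² = N·(3j₀)²·(3jₘ)² = 343/1287
I = +1·√(0.266511/4π) = 0.14563067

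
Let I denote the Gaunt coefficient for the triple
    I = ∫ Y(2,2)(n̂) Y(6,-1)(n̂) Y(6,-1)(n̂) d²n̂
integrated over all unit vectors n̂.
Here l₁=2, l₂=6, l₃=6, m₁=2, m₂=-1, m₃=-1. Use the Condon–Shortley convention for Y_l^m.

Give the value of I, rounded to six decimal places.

0.196649

Rules hold: Σm=0, L=14 even, 4≤6≤8.
N = 5·13·13 = 845
Δ = 2!·2!·10!/15! = 1/90090
Racah Σ t=0..2: t=0:+1/69120 t=1:−1/14400 t=2:+1/69120 = -7/172800
⇒ 3j(2 6 6; 0 0 0)² = 14/715, sgn -1
Racah Σ t=0..0: t=0:+1/57600 = 1/57600
⇒ 3j(2 6 6; 2 -1 -1)² = 21/715, sgn -1
4πI² = N·(3j₀)²·(3jₘ)² = 294/605
I = +1·√(0.48595/4π) = 0.19664868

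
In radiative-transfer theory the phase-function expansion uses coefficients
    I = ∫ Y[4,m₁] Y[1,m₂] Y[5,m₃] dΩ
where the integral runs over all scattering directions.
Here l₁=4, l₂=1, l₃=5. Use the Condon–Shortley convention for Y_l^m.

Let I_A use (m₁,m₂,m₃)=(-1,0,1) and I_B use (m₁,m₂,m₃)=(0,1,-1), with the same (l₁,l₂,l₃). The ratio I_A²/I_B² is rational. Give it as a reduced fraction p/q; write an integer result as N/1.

8/5

Same 4,1,5: normalisation and zero-m 3j drop out of the ratio.
A: Δ: 0! 8! 2! / 11! → 1/495; sum: t=0:+1/720 = 1/720; 3j²(4 1 5; -1 0 1) = Δ·Π!·Σ² = 8/165  (sign +1)
B: Δ: 0! 8! 2! / 11! → 1/495; sum: t=0:+1/1152 = 1/1152; 3j²(4 1 5; 0 1 -1) = Δ·Π!·Σ² = 1/33  (sign +1)
I_A²/I_B² = (8/165)/(1/33) = 8/5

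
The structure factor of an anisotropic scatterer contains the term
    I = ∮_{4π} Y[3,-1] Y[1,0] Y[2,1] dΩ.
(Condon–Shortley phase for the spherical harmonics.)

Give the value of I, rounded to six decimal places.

-0.233597

Rules hold: Σm=0, L=6 even, 2≤2≤4.
N = 7·3·5 = 105
Δ = 2!·4!·0!/7! = 1/105
Racah Σ t=1..1: t=1:−1/4 = -1/4
⇒ 3j(3 1 2; 0 0 0)² = 3/35, sgn -1
Racah Σ t=1..1: t=1:−1/6 = -1/6
⇒ 3j(3 1 2; -1 0 1)² = 8/105, sgn +1
4πI² = N·(3j₀)²·(3jₘ)² = 24/35
I = -1·√(0.685714/4π) = -0.23359668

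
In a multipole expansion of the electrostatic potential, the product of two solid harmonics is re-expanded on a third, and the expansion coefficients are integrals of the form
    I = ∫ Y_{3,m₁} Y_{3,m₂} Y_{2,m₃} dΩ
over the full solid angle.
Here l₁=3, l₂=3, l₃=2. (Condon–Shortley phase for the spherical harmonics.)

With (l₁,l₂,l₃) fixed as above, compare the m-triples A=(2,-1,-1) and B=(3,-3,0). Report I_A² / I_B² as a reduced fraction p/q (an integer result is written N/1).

Same 3,3,2: normalisation and zero-m 3j drop out of the ratio.
A: Δ: 4! 2! 2! / 9! → 1/3780; sum: t=0:+1/48 t=1:−1/12 = -1/16; 3j²(3 3 2; 2 -1 -1) = Δ·Π!·Σ² = 1/28  (sign +1)
B: Δ: 4! 2! 2! / 9! → 1/3780; sum: t=0:+1/96 = 1/96; 3j²(3 3 2; 3 -3 0) = Δ·Π!·Σ² = 5/84  (sign +1)
I_A²/I_B² = (1/28)/(5/84) = 3/5

3/5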